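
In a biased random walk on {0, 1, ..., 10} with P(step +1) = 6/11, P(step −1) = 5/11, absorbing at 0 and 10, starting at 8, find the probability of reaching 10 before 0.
P(hit 10 before 0) = (1 − (5/6)^8) / (1 − (5/6)^10) = 4218516/4609141

Let u_k denote P(reach 10 before 0 | start at k). Boundary: u_0 = 0, u_10 = 1. Recurrence: u_k = 6/11·u_{k+1} + 5/11·u_{k-1} for 1 ≤ k ≤ 9. Try u_k = A + B·r^k with r = q/p = (5/11)/(6/11) = 5/6. Substitution satisfies the recurrence; boundary conditions give:
  u_k = (1 − r^k) / (1 − r^N) = (1 − (5/6)^8) / (1 − (5/6)^10) = 4218516/4609141.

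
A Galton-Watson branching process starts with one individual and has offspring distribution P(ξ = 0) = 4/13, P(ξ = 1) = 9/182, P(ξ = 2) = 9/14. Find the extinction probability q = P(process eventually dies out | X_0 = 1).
q = 56/117

The pgf is f(s) = 4/13 + 9/182·s + 9/14·s². The extinction probability q is the smallest fixed point of f in [0, 1]. Setting s = f(s):
  9/14·s² + (9/182 − 1)·s + 4/13 = 0
  9/14·s² − (4/13 + 9/14)·s + 4/13 = 0
which factors as (s − 1)·(9/14·s − 4/13) = 0, giving roots s = 1 and s = (4/13)/(9/14) = 56/117.
Mean offspring μ = 9/182 + 2·9/14 = 243/182 > 1 (supercritical), so q < 1. The extinction probability is the smaller root: q = (4/13)/(9/14) = 56/117.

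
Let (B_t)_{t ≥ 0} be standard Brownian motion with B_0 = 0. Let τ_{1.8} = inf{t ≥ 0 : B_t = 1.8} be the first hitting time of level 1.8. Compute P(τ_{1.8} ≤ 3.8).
P(τ_{1.8} ≤ 3.8) = 2(1 − Φ(1.8/√3.8)) = 2(1 − Φ(0.9234)) ≈ 0.3558

By the reflection principle for standard BM, P(τ_b ≤ t) = 2 · P(B_t ≥ b). Since B_t ~ N(0, t), P(B_t ≥ 1.8) = 1 − Φ(1.8/√t) = 1 − Φ(1.8/√3.8) = 1 − Φ(0.9234) ≈ 0.17790. Doubling: P(τ_{1.8} ≤ 3.8) ≈ 2 · 0.17790 = 0.35580 ≈ 0.3558.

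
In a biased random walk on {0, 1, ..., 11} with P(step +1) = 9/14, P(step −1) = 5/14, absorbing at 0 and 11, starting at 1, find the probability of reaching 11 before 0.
P(hit 11 before 0) = (1 − (5/9)^1) / (1 − (5/9)^11) = 3486784401/7833057871

Let u_k denote P(reach 11 before 0 | start at k). Boundary: u_0 = 0, u_11 = 1. Recurrence: u_k = 9/14·u_{k+1} + 5/14·u_{k-1} for 1 ≤ k ≤ 10. Try u_k = A + B·r^k with r = q/p = (5/14)/(9/14) = 5/9. Substitution satisfies the recurrence; boundary conditions give:
  u_k = (1 − r^k) / (1 − r^N) = (1 − (5/9)^1) / (1 − (5/9)^11) = 3486784401/7833057871.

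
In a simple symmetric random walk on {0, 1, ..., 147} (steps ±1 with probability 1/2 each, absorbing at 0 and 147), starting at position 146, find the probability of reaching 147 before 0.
P(hit 147 before 0) = 146/147

Let u_k = P(hit 147 before 0 | start at k). Then u_0 = 0, u_147 = 1, and u_k = u_{k-1}/2 + u_{k+1}/2 for 1 ≤ k ≤ 146. This harmonic recurrence is solved by u_k = k/147, giving u_146 = 146/147.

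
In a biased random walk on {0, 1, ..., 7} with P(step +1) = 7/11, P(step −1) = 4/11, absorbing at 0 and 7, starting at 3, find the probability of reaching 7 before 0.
P(hit 7 before 0) = (1 − (4/7)^3) / (1 − (4/7)^7) = 223293/269053

Let u_k denote P(reach 7 before 0 | start at k). Boundary: u_0 = 0, u_7 = 1. Recurrence: u_k = 7/11·u_{k+1} + 4/11·u_{k-1} for 1 ≤ k ≤ 6. Try u_k = A + B·r^k with r = q/p = (4/11)/(7/11) = 4/7. Substitution satisfies the recurrence; boundary conditions give:
  u_k = (1 − r^k) / (1 − r^N) = (1 − (4/7)^3) / (1 − (4/7)^7) = 223293/269053.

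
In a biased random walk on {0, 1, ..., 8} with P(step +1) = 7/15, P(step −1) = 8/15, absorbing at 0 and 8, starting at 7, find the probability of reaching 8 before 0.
P(hit 8 before 0) = (1 − (8/7)^7) / (1 − (8/7)^8) = 8915263/11012415

Let u_k denote P(reach 8 before 0 | start at k). Boundary: u_0 = 0, u_8 = 1. Recurrence: u_k = 7/15·u_{k+1} + 8/15·u_{k-1} for 1 ≤ k ≤ 7. Try u_k = A + B·r^k with r = q/p = (8/15)/(7/15) = 8/7. Substitution satisfies the recurrence; boundary conditions give:
  u_k = (1 − r^k) / (1 − r^N) = (1 − (8/7)^7) / (1 − (8/7)^8) = 8915263/11012415.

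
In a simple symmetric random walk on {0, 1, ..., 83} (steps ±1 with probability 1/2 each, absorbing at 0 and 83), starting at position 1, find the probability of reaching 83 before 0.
P(hit 83 before 0) = 1/83

Let u_k = P(hit 83 before 0 | start at k). Then u_0 = 0, u_83 = 1, and u_k = u_{k-1}/2 + u_{k+1}/2 for 1 ≤ k ≤ 82. This harmonic recurrence is solved by u_k = k/83, giving u_1 = 1/83.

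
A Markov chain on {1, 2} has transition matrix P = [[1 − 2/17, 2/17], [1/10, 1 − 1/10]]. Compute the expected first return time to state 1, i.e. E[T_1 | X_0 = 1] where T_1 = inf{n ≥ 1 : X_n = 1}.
E[T_1 | X_0 = 1] = 1/π_1 = 37/17

For an irreducible recurrent Markov chain with stationary distribution π, E[T_i | X_0 = i] = 1/π_i (Kac's formula). Here π_1 = (1/10)/(2/17 + 1/10) = (1/10)/(37/170) = 17/37, so E[T_1 | X_0 = 1] = 1/π_1 = (2/17 + 1/10)/(1/10) = (37/170)/(1/10) = 37/17.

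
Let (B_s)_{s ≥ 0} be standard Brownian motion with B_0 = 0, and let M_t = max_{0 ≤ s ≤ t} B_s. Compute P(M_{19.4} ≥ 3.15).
P(M_{19.4} ≥ 3.15) = 2·P(B_{19.4} ≥ 3.15) = 2(1 − Φ(3.15/√19.4)) ≈ 0.4745

By the reflection principle for Brownian motion, P(M_t ≥ a) = 2 · P(B_t ≥ a) for a ≥ 0. Since B_t ~ N(0, t), P(B_t ≥ 3.15) = 1 − Φ(3.15/√t) = 1 − Φ(3.15/√19.4) = 1 − Φ(0.7152). So
  P(M_{19.4} ≥ 3.15) = 2(1 − Φ(0.7152)) ≈ 0.4745.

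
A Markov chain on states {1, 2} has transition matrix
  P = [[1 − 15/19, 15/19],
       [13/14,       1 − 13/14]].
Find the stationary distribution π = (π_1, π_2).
π_1 = 247/457, π_2 = 210/457

Solve πP = π with π_1 + π_2 = 1. From πP = π: π_1 · (1 − 15/19) + π_2 · 13/14 = π_1 ⇒ π_2 · 13/14 = π_1 · 15/19 ⇒ π_2/π_1 = (15/19)/(13/14) = 210/247. Together with π_1 + π_2 = 1:
  π_1 = (13/14)/(15/19 + 13/14) = (13/14)/(457/266) = 247/457,
  π_2 = (15/19)/(15/19 + 13/14) = (15/19)/(457/266) = 210/457.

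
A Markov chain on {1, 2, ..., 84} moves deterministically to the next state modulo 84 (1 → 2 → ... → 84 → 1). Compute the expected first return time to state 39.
E[T_39 | X_0 = 39] = 84

The chain cycles deterministically, so starting at state 39 it returns in exactly 84 steps. Equivalently, the stationary distribution is uniform π_j = 1/84 for every state j, so by Kac's formula E[T_39] = 1/π_39 = 84.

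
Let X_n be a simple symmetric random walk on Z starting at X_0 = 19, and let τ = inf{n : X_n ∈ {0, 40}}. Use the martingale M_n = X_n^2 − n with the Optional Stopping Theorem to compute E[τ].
E[τ] = 399

M_n = X_n^2 − n is a martingale (since E[X_{n+1}^2 | F_n] = X_n^2 + 1). By OST (τ has finite mean in a bounded region), E[M_τ] = E[M_0] = X_0^2 − 0 = 19^2 = 361. Also E[M_τ] = E[X_τ^2] − E[τ]. The walk exits at 0 or 40, with P(hit 40 first) = 19/40, so E[X_τ^2] = 40^2 · 19/40 + 0 = 760. Thus E[τ] = E[X_τ^2] − E[M_τ] = 760 − 361 = 399 = 19(40 − 19) = 399.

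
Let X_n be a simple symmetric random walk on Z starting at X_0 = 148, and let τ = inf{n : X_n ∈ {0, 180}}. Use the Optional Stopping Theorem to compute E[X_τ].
E[X_τ] = 148

X_n is a martingale and τ is a bounded-mean stopping time (indeed τ is finite a.s. with bounded expectation since the walk is in a bounded region). By the OST, E[X_τ] = E[X_0] = 148. Equivalently: E[X_τ] = 180 · P(hit 180 first) + 0 · P(hit 0 first) = 180 · (148/180) = 148.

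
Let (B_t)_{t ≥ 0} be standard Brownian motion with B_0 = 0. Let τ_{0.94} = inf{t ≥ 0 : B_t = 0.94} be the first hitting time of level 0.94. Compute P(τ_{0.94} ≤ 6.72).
P(τ_{0.94} ≤ 6.72) = 2(1 − Φ(0.94/√6.72)) = 2(1 − Φ(0.3626)) ≈ 0.7169

By the reflection principle for standard BM, P(τ_b ≤ t) = 2 · P(B_t ≥ b). Since B_t ~ N(0, t), P(B_t ≥ 0.94) = 1 − Φ(0.94/√t) = 1 − Φ(0.94/√6.72) = 1 − Φ(0.3626) ≈ 0.35845. Doubling: P(τ_{0.94} ≤ 6.72) ≈ 2 · 0.35845 = 0.71690 ≈ 0.7169.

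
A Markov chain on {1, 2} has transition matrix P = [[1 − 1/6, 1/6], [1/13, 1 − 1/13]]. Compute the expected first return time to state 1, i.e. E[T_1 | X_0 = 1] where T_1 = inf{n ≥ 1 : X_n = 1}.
E[T_1 | X_0 = 1] = 1/π_1 = 19/6

For an irreducible recurrent Markov chain with stationary distribution π, E[T_i | X_0 = i] = 1/π_i (Kac's formula). Here π_1 = (1/13)/(1/6 + 1/13) = (1/13)/(19/78) = 6/19, so E[T_1 | X_0 = 1] = 1/π_1 = (1/6 + 1/13)/(1/13) = (19/78)/(1/13) = 19/6.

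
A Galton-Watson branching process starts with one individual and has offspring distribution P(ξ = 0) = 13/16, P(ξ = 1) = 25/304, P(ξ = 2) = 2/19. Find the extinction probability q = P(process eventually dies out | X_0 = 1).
q = 1

Mean offspring μ = 0·13/16 + 1·25/304 + 2·2/19 = 89/304 ≤ 1. For μ ≤ 1 with offspring not concentrated at 1, the Galton-Watson process goes extinct almost surely, so q = 1.
(Algebraic check: The pgf is f(s) = 13/16 + 25/304·s + 2/19·s². The extinction probability q is the smallest fixed point of f in [0, 1]. Setting s = f(s):
  2/19·s² + (25/304 − 1)·s + 13/16 = 0
  2/19·s² − (13/16 + 2/19)·s + 13/16 = 0
which factors as (s − 1)·(2/19·s − 13/16) = 0, giving roots s = 1 and s = (13/16)/(2/19) = 247/32. Since 247/32 ≥ 1, the smallest root in [0, 1] is s = 1.)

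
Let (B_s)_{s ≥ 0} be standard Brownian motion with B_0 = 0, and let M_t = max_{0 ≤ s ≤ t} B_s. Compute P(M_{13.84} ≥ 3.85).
P(M_{13.84} ≥ 3.85) = 2·P(B_{13.84} ≥ 3.85) = 2(1 − Φ(3.85/√13.84)) ≈ 0.3007

By the reflection principle for Brownian motion, P(M_t ≥ a) = 2 · P(B_t ≥ a) for a ≥ 0. Since B_t ~ N(0, t), P(B_t ≥ 3.85) = 1 − Φ(3.85/√t) = 1 − Φ(3.85/√13.84) = 1 − Φ(1.0349). So
  P(M_{13.84} ≥ 3.85) = 2(1 − Φ(1.0349)) ≈ 0.3007.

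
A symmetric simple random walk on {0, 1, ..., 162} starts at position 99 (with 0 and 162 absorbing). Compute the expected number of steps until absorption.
E[τ | X_0 = 99] = 6237

Let v_k = E[τ | X_0 = k]. Boundary: v_0 = v_162 = 0. Recurrence: v_k = 1 + (v_{k-1} + v_{k+1})/2 for 1 ≤ k ≤ 161. The particular solution to v_k − (v_{k-1} + v_{k+1})/2 = 1 is v_k = −k^2. Adding homogeneous solution A + B k and matching boundaries gives v_k = k (162 − k). Substituting k = 99: v_99 = 99 · 63 = 6237.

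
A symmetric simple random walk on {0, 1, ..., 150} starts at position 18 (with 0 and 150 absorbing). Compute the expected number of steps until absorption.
E[τ | X_0 = 18] = 2376

Let v_k = E[τ | X_0 = k]. Boundary: v_0 = v_150 = 0. Recurrence: v_k = 1 + (v_{k-1} + v_{k+1})/2 for 1 ≤ k ≤ 149. The particular solution to v_k − (v_{k-1} + v_{k+1})/2 = 1 is v_k = −k^2. Adding homogeneous solution A + B k and matching boundaries gives v_k = k (150 − k). Substituting k = 18: v_18 = 18 · 132 = 2376.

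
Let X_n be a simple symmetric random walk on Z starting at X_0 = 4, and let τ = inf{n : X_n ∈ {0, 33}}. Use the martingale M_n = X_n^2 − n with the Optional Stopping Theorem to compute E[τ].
E[τ] = 116

M_n = X_n^2 − n is a martingale (since E[X_{n+1}^2 | F_n] = X_n^2 + 1). By OST (τ has finite mean in a bounded region), E[M_τ] = E[M_0] = X_0^2 − 0 = 4^2 = 16. Also E[M_τ] = E[X_τ^2] − E[τ]. The walk exits at 0 or 33, with P(hit 33 first) = 4/33, so E[X_τ^2] = 33^2 · 4/33 + 0 = 132. Thus E[τ] = E[X_τ^2] − E[M_τ] = 132 − 16 = 116 = 4(33 − 4) = 116.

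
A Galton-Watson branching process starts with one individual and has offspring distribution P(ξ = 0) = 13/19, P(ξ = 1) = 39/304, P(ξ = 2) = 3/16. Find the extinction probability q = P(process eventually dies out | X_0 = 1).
q = 1

Mean offspring μ = 0·13/19 + 1·39/304 + 2·3/16 = 153/304 ≤ 1. For μ ≤ 1 with offspring not concentrated at 1, the Galton-Watson process goes extinct almost surely, so q = 1.
(Algebraic check: The pgf is f(s) = 13/19 + 39/304·s + 3/16·s². The extinction probability q is the smallest fixed point of f in [0, 1]. Setting s = f(s):
  3/16·s² + (39/304 − 1)·s + 13/19 = 0
  3/16·s² − (13/19 + 3/16)·s + 13/19 = 0
which factors as (s − 1)·(3/16·s − 13/19) = 0, giving roots s = 1 and s = (13/19)/(3/16) = 208/57. Since 208/57 ≥ 1, the smallest root in [0, 1] is s = 1.)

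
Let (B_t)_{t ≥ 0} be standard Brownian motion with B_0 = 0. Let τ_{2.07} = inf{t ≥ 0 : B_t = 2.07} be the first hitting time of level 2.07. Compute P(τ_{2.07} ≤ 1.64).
P(τ_{2.07} ≤ 1.64) = 2(1 − Φ(2.07/√1.64)) = 2(1 − Φ(1.6164)) ≈ 0.1060

By the reflection principle for standard BM, P(τ_b ≤ t) = 2 · P(B_t ≥ b). Since B_t ~ N(0, t), P(B_t ≥ 2.07) = 1 − Φ(2.07/√t) = 1 − Φ(2.07/√1.64) = 1 − Φ(1.6164) ≈ 0.05300. Doubling: P(τ_{2.07} ≤ 1.64) ≈ 2 · 0.05300 = 0.10600 ≈ 0.1060.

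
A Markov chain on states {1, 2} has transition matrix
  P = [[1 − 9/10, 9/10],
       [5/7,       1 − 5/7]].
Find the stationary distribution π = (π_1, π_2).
π_1 = 50/113, π_2 = 63/113

Solve πP = π with π_1 + π_2 = 1. From πP = π: π_1 · (1 − 9/10) + π_2 · 5/7 = π_1 ⇒ π_2 · 5/7 = π_1 · 9/10 ⇒ π_2/π_1 = (9/10)/(5/7) = 63/50. Together with π_1 + π_2 = 1:
  π_1 = (5/7)/(9/10 + 5/7) = (5/7)/(113/70) = 50/113,
  π_2 = (9/10)/(9/10 + 5/7) = (9/10)/(113/70) = 63/113.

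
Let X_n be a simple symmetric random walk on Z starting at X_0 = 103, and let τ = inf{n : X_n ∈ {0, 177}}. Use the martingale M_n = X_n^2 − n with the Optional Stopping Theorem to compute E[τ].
E[τ] = 7622

M_n = X_n^2 − n is a martingale (since E[X_{n+1}^2 | F_n] = X_n^2 + 1). By OST (τ has finite mean in a bounded region), E[M_τ] = E[M_0] = X_0^2 − 0 = 103^2 = 10609. Also E[M_τ] = E[X_τ^2] − E[τ]. The walk exits at 0 or 177, with P(hit 177 first) = 103/177, so E[X_τ^2] = 177^2 · 103/177 + 0 = 18231. Thus E[τ] = E[X_τ^2] − E[M_τ] = 18231 − 10609 = 7622 = 103(177 − 103) = 7622.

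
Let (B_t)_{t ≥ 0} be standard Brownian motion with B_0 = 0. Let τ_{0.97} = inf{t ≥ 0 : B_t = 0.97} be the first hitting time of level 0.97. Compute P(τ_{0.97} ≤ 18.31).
P(τ_{0.97} ≤ 18.31) = 2(1 − Φ(0.97/√18.31)) = 2(1 − Φ(0.2267)) ≈ 0.8207

By the reflection principle for standard BM, P(τ_b ≤ t) = 2 · P(B_t ≥ b). Since B_t ~ N(0, t), P(B_t ≥ 0.97) = 1 − Φ(0.97/√t) = 1 − Φ(0.97/√18.31) = 1 − Φ(0.2267) ≈ 0.41033. Doubling: P(τ_{0.97} ≤ 18.31) ≈ 2 · 0.41033 = 0.82066 ≈ 0.8207.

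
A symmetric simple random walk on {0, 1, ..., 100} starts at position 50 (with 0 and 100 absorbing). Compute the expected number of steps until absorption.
E[τ | X_0 = 50] = 2500

Let v_k = E[τ | X_0 = k]. Boundary: v_0 = v_100 = 0. Recurrence: v_k = 1 + (v_{k-1} + v_{k+1})/2 for 1 ≤ k ≤ 99. The particular solution to v_k − (v_{k-1} + v_{k+1})/2 = 1 is v_k = −k^2. Adding homogeneous solution A + B k and matching boundaries gives v_k = k (100 − k). Substituting k = 50: v_50 = 50 · 50 = 2500.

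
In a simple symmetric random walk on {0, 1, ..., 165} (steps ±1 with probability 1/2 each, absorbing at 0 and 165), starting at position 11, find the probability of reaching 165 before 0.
P(hit 165 before 0) = 11/165 = 1/15

Let u_k = P(hit 165 before 0 | start at k). Then u_0 = 0, u_165 = 1, and u_k = u_{k-1}/2 + u_{k+1}/2 for 1 ≤ k ≤ 164. This harmonic recurrence is solved by u_k = k/165, giving u_11 = 11/165 = 1/15.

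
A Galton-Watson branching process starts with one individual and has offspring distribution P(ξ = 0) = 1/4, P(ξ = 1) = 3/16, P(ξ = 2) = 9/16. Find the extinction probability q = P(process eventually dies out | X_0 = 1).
q = 4/9

The pgf is f(s) = 1/4 + 3/16·s + 9/16·s². The extinction probability q is the smallest fixed point of f in [0, 1]. Setting s = f(s):
  9/16·s² + (3/16 − 1)·s + 1/4 = 0
  9/16·s² − (1/4 + 9/16)·s + 1/4 = 0
which factors as (s − 1)·(9/16·s − 1/4) = 0, giving roots s = 1 and s = (1/4)/(9/16) = 4/9.
Mean offspring μ = 3/16 + 2·9/16 = 21/16 > 1 (supercritical), so q < 1. The extinction probability is the smaller root: q = (1/4)/(9/16) = 4/9.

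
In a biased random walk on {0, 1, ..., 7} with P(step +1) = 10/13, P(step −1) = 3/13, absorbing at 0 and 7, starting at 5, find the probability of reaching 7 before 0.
P(hit 7 before 0) = (1 − (3/10)^5) / (1 − (3/10)^7) = 1425100/1428259

Let u_k denote P(reach 7 before 0 | start at k). Boundary: u_0 = 0, u_7 = 1. Recurrence: u_k = 10/13·u_{k+1} + 3/13·u_{k-1} for 1 ≤ k ≤ 6. Try u_k = A + B·r^k with r = q/p = (3/13)/(10/13) = 3/10. Substitution satisfies the recurrence; boundary conditions give:
  u_k = (1 − r^k) / (1 − r^N) = (1 − (3/10)^5) / (1 − (3/10)^7) = 1425100/1428259.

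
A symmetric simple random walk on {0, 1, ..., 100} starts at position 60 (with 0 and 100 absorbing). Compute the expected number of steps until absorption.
E[τ | X_0 = 60] = 2400

Let v_k = E[τ | X_0 = k]. Boundary: v_0 = v_100 = 0. Recurrence: v_k = 1 + (v_{k-1} + v_{k+1})/2 for 1 ≤ k ≤ 99. The particular solution to v_k − (v_{k-1} + v_{k+1})/2 = 1 is v_k = −k^2. Adding homogeneous solution A + B k and matching boundaries gives v_k = k (100 − k). Substituting k = 60: v_60 = 60 · 40 = 2400.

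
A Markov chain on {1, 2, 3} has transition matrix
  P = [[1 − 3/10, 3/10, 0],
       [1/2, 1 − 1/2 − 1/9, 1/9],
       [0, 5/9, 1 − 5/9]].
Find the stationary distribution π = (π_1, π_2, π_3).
π = (25/43, 15/43, 3/43)

This is a birth-death chain on three states, which satisfies detailed balance: π_1 · P_{12} = π_2 · P_{21} and π_2 · P_{23} = π_3 · P_{32}.
From π_1 · 3/10 = π_2 · 1/2: π_2/π_1 = (3/10)/(1/2) = 3/5.
From π_2 · 1/9 = π_3 · 5/9: π_3/π_2 = (1/9)/(5/9) = 1/5.
Take π_1 proportional to 1; then unnormalized π = (1, 3/5, 3/25). Normalize by dividing by the sum 43/25:
  π = (25/43, 15/43, 3/43).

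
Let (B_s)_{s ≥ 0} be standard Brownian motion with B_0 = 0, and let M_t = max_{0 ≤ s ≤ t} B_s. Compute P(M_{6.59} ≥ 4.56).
P(M_{6.59} ≥ 4.56) = 2·P(B_{6.59} ≥ 4.56) = 2(1 − Φ(4.56/√6.59)) ≈ 0.0757

By the reflection principle for Brownian motion, P(M_t ≥ a) = 2 · P(B_t ≥ a) for a ≥ 0. Since B_t ~ N(0, t), P(B_t ≥ 4.56) = 1 − Φ(4.56/√t) = 1 − Φ(4.56/√6.59) = 1 − Φ(1.7763). So
  P(M_{6.59} ≥ 4.56) = 2(1 − Φ(1.7763)) ≈ 0.0757.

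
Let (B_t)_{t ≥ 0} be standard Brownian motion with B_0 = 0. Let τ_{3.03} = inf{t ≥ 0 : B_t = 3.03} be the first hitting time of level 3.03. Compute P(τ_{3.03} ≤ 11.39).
P(τ_{3.03} ≤ 11.39) = 2(1 − Φ(3.03/√11.39)) = 2(1 − Φ(0.8978)) ≈ 0.3693

By the reflection principle for standard BM, P(τ_b ≤ t) = 2 · P(B_t ≥ b). Since B_t ~ N(0, t), P(B_t ≥ 3.03) = 1 − Φ(3.03/√t) = 1 − Φ(3.03/√11.39) = 1 − Φ(0.8978) ≈ 0.18465. Doubling: P(τ_{3.03} ≤ 11.39) ≈ 2 · 0.18465 = 0.36930 ≈ 0.3693.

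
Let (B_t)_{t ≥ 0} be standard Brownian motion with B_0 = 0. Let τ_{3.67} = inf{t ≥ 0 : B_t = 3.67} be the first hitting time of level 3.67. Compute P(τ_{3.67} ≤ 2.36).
P(τ_{3.67} ≤ 2.36) = 2(1 − Φ(3.67/√2.36)) = 2(1 − Φ(2.3890)) ≈ 0.0169

By the reflection principle for standard BM, P(τ_b ≤ t) = 2 · P(B_t ≥ b). Since B_t ~ N(0, t), P(B_t ≥ 3.67) = 1 − Φ(3.67/√t) = 1 − Φ(3.67/√2.36) = 1 − Φ(2.3890) ≈ 0.00845. Doubling: P(τ_{3.67} ≤ 2.36) ≈ 2 · 0.00845 = 0.01690 ≈ 0.0169.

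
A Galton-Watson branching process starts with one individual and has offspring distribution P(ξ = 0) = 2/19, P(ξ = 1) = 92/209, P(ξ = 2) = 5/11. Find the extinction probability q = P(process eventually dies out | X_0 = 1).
q = 22/95

The pgf is f(s) = 2/19 + 92/209·s + 5/11·s². The extinction probability q is the smallest fixed point of f in [0, 1]. Setting s = f(s):
  5/11·s² + (92/209 − 1)·s + 2/19 = 0
  5/11·s² − (2/19 + 5/11)·s + 2/19 = 0
which factors as (s − 1)·(5/11·s − 2/19) = 0, giving roots s = 1 and s = (2/19)/(5/11) = 22/95.
Mean offspring μ = 92/209 + 2·5/11 = 282/209 > 1 (supercritical), so q < 1. The extinction probability is the smaller root: q = (2/19)/(5/11) = 22/95.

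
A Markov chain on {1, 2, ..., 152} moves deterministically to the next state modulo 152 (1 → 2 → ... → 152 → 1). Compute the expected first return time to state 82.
E[T_82 | X_0 = 82] = 152

The chain cycles deterministically, so starting at state 82 it returns in exactly 152 steps. Equivalently, the stationary distribution is uniform π_j = 1/152 for every state j, so by Kac's formula E[T_82] = 1/π_82 = 152.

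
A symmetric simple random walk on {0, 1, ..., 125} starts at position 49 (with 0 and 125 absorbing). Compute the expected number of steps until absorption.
E[τ | X_0 = 49] = 3724

Let v_k = E[τ | X_0 = k]. Boundary: v_0 = v_125 = 0. Recurrence: v_k = 1 + (v_{k-1} + v_{k+1})/2 for 1 ≤ k ≤ 124. The particular solution to v_k − (v_{k-1} + v_{k+1})/2 = 1 is v_k = −k^2. Adding homogeneous solution A + B k and matching boundaries gives v_k = k (125 − k). Substituting k = 49: v_49 = 49 · 76 = 3724.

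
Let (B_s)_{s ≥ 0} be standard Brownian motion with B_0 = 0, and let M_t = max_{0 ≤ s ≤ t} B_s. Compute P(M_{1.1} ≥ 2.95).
P(M_{1.1} ≥ 2.95) = 2·P(B_{1.1} ≥ 2.95) = 2(1 − Φ(2.95/√1.1)) ≈ 0.0049

By the reflection principle for Brownian motion, P(M_t ≥ a) = 2 · P(B_t ≥ a) for a ≥ 0. Since B_t ~ N(0, t), P(B_t ≥ 2.95) = 1 − Φ(2.95/√t) = 1 − Φ(2.95/√1.1) = 1 − Φ(2.8127). So
  P(M_{1.1} ≥ 2.95) = 2(1 − Φ(2.8127)) ≈ 0.0049.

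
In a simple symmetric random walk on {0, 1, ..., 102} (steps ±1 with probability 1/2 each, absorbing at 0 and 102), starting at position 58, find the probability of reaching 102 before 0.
P(hit 102 before 0) = 58/102 = 29/51

Let u_k = P(hit 102 before 0 | start at k). Then u_0 = 0, u_102 = 1, and u_k = u_{k-1}/2 + u_{k+1}/2 for 1 ≤ k ≤ 101. This harmonic recurrence is solved by u_k = k/102, giving u_58 = 58/102 = 29/51.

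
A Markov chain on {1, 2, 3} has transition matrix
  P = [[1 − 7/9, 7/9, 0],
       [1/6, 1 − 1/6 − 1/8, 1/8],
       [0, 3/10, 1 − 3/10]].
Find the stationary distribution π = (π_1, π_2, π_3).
π = (18/137, 84/137, 35/137)

This is a birth-death chain on three states, which satisfies detailed balance: π_1 · P_{12} = π_2 · P_{21} and π_2 · P_{23} = π_3 · P_{32}.
From π_1 · 7/9 = π_2 · 1/6: π_2/π_1 = (7/9)/(1/6) = 14/3.
From π_2 · 1/8 = π_3 · 3/10: π_3/π_2 = (1/8)/(3/10) = 5/12.
Take π_1 proportional to 1; then unnormalized π = (1, 14/3, 35/18). Normalize by dividing by the sum 137/18:
  π = (18/137, 84/137, 35/137).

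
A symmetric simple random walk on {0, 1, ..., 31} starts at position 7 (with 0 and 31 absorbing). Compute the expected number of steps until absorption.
E[τ | X_0 = 7] = 168

Let v_k = E[τ | X_0 = k]. Boundary: v_0 = v_31 = 0. Recurrence: v_k = 1 + (v_{k-1} + v_{k+1})/2 for 1 ≤ k ≤ 30. The particular solution to v_k − (v_{k-1} + v_{k+1})/2 = 1 is v_k = −k^2. Adding homogeneous solution A + B k and matching boundaries gives v_k = k (31 − k). Substituting k = 7: v_7 = 7 · 24 = 168.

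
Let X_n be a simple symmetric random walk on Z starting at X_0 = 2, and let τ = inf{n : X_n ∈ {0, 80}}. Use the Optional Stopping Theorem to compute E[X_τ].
E[X_τ] = 2

X_n is a martingale and τ is a bounded-mean stopping time (indeed τ is finite a.s. with bounded expectation since the walk is in a bounded region). By the OST, E[X_τ] = E[X_0] = 2. Equivalently: E[X_τ] = 80 · P(hit 80 first) + 0 · P(hit 0 first) = 80 · (2/80) = 2.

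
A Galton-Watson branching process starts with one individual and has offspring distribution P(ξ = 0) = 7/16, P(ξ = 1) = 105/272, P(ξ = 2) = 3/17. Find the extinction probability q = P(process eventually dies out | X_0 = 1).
q = 1

Mean offspring μ = 0·7/16 + 1·105/272 + 2·3/17 = 201/272 ≤ 1. For μ ≤ 1 with offspring not concentrated at 1, the Galton-Watson process goes extinct almost surely, so q = 1.
(Algebraic check: The pgf is f(s) = 7/16 + 105/272·s + 3/17·s². The extinction probability q is the smallest fixed point of f in [0, 1]. Setting s = f(s):
  3/17·s² + (105/272 − 1)·s + 7/16 = 0
  3/17·s² − (7/16 + 3/17)·s + 7/16 = 0
which factors as (s − 1)·(3/17·s − 7/16) = 0, giving roots s = 1 and s = (7/16)/(3/17) = 119/48. Since 119/48 ≥ 1, the smallest root in [0, 1] is s = 1.)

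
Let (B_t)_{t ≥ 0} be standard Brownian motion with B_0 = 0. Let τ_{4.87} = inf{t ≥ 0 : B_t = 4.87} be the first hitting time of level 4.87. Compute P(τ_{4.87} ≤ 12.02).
P(τ_{4.87} ≤ 12.02) = 2(1 − Φ(4.87/√12.02)) = 2(1 − Φ(1.4047)) ≈ 0.1601

By the reflection principle for standard BM, P(τ_b ≤ t) = 2 · P(B_t ≥ b). Since B_t ~ N(0, t), P(B_t ≥ 4.87) = 1 − Φ(4.87/√t) = 1 − Φ(4.87/√12.02) = 1 − Φ(1.4047) ≈ 0.08006. Doubling: P(τ_{4.87} ≤ 12.02) ≈ 2 · 0.08006 = 0.16012 ≈ 0.1601.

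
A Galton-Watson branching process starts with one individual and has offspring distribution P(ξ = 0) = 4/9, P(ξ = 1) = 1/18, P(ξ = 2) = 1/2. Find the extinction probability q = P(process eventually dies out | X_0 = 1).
q = 8/9

The pgf is f(s) = 4/9 + 1/18·s + 1/2·s². The extinction probability q is the smallest fixed point of f in [0, 1]. Setting s = f(s):
  1/2·s² + (1/18 − 1)·s + 4/9 = 0
  1/2·s² − (4/9 + 1/2)·s + 4/9 = 0
which factors as (s − 1)·(1/2·s − 4/9) = 0, giving roots s = 1 and s = (4/9)/(1/2) = 8/9.
Mean offspring μ = 1/18 + 2·1/2 = 19/18 > 1 (supercritical), so q < 1. The extinction probability is the smaller root: q = (4/9)/(1/2) = 8/9.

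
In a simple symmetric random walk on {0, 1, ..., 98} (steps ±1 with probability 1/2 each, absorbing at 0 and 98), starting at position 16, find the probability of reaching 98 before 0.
P(hit 98 before 0) = 16/98 = 8/49

Let u_k = P(hit 98 before 0 | start at k). Then u_0 = 0, u_98 = 1, and u_k = u_{k-1}/2 + u_{k+1}/2 for 1 ≤ k ≤ 97. This harmonic recurrence is solved by u_k = k/98, giving u_16 = 16/98 = 8/49.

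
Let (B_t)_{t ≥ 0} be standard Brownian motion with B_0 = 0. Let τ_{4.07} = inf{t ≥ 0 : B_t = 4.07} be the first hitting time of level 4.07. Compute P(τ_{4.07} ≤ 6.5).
P(τ_{4.07} ≤ 6.5) = 2(1 − Φ(4.07/√6.5)) = 2(1 − Φ(1.5964)) ≈ 0.1104

By the reflection principle for standard BM, P(τ_b ≤ t) = 2 · P(B_t ≥ b). Since B_t ~ N(0, t), P(B_t ≥ 4.07) = 1 − Φ(4.07/√t) = 1 − Φ(4.07/√6.5) = 1 − Φ(1.5964) ≈ 0.05520. Doubling: P(τ_{4.07} ≤ 6.5) ≈ 2 · 0.05520 = 0.11040 ≈ 0.1104.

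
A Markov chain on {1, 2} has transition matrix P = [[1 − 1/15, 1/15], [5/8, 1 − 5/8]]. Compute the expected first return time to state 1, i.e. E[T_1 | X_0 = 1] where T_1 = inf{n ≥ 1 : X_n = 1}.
E[T_1 | X_0 = 1] = 1/π_1 = 83/75

For an irreducible recurrent Markov chain with stationary distribution π, E[T_i | X_0 = i] = 1/π_i (Kac's formula). Here π_1 = (5/8)/(1/15 + 5/8) = (5/8)/(83/120) = 75/83, so E[T_1 | X_0 = 1] = 1/π_1 = (1/15 + 5/8)/(5/8) = (83/120)/(5/8) = 83/75.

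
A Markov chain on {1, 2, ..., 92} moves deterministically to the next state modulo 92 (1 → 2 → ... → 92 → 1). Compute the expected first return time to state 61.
E[T_61 | X_0 = 61] = 92

The chain cycles deterministically, so starting at state 61 it returns in exactly 92 steps. Equivalently, the stationary distribution is uniform π_j = 1/92 for every state j, so by Kac's formula E[T_61] = 1/π_61 = 92.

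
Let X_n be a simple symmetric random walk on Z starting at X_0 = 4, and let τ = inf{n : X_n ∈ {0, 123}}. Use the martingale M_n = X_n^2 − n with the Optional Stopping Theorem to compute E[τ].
E[τ] = 476

M_n = X_n^2 − n is a martingale (since E[X_{n+1}^2 | F_n] = X_n^2 + 1). By OST (τ has finite mean in a bounded region), E[M_τ] = E[M_0] = X_0^2 − 0 = 4^2 = 16. Also E[M_τ] = E[X_τ^2] − E[τ]. The walk exits at 0 or 123, with P(hit 123 first) = 4/123, so E[X_τ^2] = 123^2 · 4/123 + 0 = 492. Thus E[τ] = E[X_τ^2] − E[M_τ] = 492 − 16 = 476 = 4(123 − 4) = 476.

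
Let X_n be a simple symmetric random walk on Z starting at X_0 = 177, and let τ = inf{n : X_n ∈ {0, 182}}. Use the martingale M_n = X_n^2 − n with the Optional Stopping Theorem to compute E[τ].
E[τ] = 885

M_n = X_n^2 − n is a martingale (since E[X_{n+1}^2 | F_n] = X_n^2 + 1). By OST (τ has finite mean in a bounded region), E[M_τ] = E[M_0] = X_0^2 − 0 = 177^2 = 31329. Also E[M_τ] = E[X_τ^2] − E[τ]. The walk exits at 0 or 182, with P(hit 182 first) = 177/182, so E[X_τ^2] = 182^2 · 177/182 + 0 = 32214. Thus E[τ] = E[X_τ^2] − E[M_τ] = 32214 − 31329 = 885 = 177(182 − 177) = 885.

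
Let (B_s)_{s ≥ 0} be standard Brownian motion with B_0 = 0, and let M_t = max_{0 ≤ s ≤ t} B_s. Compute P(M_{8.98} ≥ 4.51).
P(M_{8.98} ≥ 4.51) = 2·P(B_{8.98} ≥ 4.51) = 2(1 − Φ(4.51/√8.98)) ≈ 0.1323

By the reflection principle for Brownian motion, P(M_t ≥ a) = 2 · P(B_t ≥ a) for a ≥ 0. Since B_t ~ N(0, t), P(B_t ≥ 4.51) = 1 − Φ(4.51/√t) = 1 − Φ(4.51/√8.98) = 1 − Φ(1.5050). So
  P(M_{8.98} ≥ 4.51) = 2(1 − Φ(1.5050)) ≈ 0.1323.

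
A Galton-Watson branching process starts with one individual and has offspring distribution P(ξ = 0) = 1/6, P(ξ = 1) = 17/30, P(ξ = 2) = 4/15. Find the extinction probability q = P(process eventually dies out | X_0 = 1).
q = 5/8

The pgf is f(s) = 1/6 + 17/30·s + 4/15·s². The extinction probability q is the smallest fixed point of f in [0, 1]. Setting s = f(s):
  4/15·s² + (17/30 − 1)·s + 1/6 = 0
  4/15·s² − (1/6 + 4/15)·s + 1/6 = 0
which factors as (s − 1)·(4/15·s − 1/6) = 0, giving roots s = 1 and s = (1/6)/(4/15) = 5/8.
Mean offspring μ = 17/30 + 2·4/15 = 11/10 > 1 (supercritical), so q < 1. The extinction probability is the smaller root: q = (1/6)/(4/15) = 5/8.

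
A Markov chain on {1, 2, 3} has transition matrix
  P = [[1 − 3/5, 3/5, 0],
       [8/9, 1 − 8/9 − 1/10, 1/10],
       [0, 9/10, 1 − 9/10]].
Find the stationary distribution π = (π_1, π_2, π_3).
π = (4/7, 27/70, 3/70)

This is a birth-death chain on three states, which satisfies detailed balance: π_1 · P_{12} = π_2 · P_{21} and π_2 · P_{23} = π_3 · P_{32}.
From π_1 · 3/5 = π_2 · 8/9: π_2/π_1 = (3/5)/(8/9) = 27/40.
From π_2 · 1/10 = π_3 · 9/10: π_3/π_2 = (1/10)/(9/10) = 1/9.
Take π_1 proportional to 1; then unnormalized π = (1, 27/40, 3/40). Normalize by dividing by the sum 7/4:
  π = (4/7, 27/70, 3/70).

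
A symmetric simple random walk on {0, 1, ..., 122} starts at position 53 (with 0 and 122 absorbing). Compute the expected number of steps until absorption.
E[τ | X_0 = 53] = 3657

Let v_k = E[τ | X_0 = k]. Boundary: v_0 = v_122 = 0. Recurrence: v_k = 1 + (v_{k-1} + v_{k+1})/2 for 1 ≤ k ≤ 121. The particular solution to v_k − (v_{k-1} + v_{k+1})/2 = 1 is v_k = −k^2. Adding homogeneous solution A + B k and matching boundaries gives v_k = k (122 − k). Substituting k = 53: v_53 = 53 · 69 = 3657.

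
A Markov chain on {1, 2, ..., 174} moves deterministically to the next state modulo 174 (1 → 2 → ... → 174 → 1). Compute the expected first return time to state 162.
E[T_162 | X_0 = 162] = 174

The chain cycles deterministically, so starting at state 162 it returns in exactly 174 steps. Equivalently, the stationary distribution is uniform π_j = 1/174 for every state j, so by Kac's formula E[T_162] = 1/π_162 = 174.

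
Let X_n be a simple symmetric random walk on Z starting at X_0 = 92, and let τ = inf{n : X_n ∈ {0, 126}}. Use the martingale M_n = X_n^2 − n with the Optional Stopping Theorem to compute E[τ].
E[τ] = 3128

M_n = X_n^2 − n is a martingale (since E[X_{n+1}^2 | F_n] = X_n^2 + 1). By OST (τ has finite mean in a bounded region), E[M_τ] = E[M_0] = X_0^2 − 0 = 92^2 = 8464. Also E[M_τ] = E[X_τ^2] − E[τ]. The walk exits at 0 or 126, with P(hit 126 first) = 92/126, so E[X_τ^2] = 126^2 · 92/126 + 0 = 11592. Thus E[τ] = E[X_τ^2] − E[M_τ] = 11592 − 8464 = 3128 = 92(126 − 92) = 3128.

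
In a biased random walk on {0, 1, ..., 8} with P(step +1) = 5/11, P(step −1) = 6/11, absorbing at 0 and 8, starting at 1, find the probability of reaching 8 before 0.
P(hit 8 before 0) = (1 − (6/5)^1) / (1 − (6/5)^8) = 78125/1288991

Let u_k denote P(reach 8 before 0 | start at k). Boundary: u_0 = 0, u_8 = 1. Recurrence: u_k = 5/11·u_{k+1} + 6/11·u_{k-1} for 1 ≤ k ≤ 7. Try u_k = A + B·r^k with r = q/p = (6/11)/(5/11) = 6/5. Substitution satisfies the recurrence; boundary conditions give:
  u_k = (1 − r^k) / (1 − r^N) = (1 − (6/5)^1) / (1 − (6/5)^8) = 78125/1288991.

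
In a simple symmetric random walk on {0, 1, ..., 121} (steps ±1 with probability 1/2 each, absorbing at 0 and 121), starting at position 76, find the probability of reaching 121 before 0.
P(hit 121 before 0) = 76/121

Let u_k = P(hit 121 before 0 | start at k). Then u_0 = 0, u_121 = 1, and u_k = u_{k-1}/2 + u_{k+1}/2 for 1 ≤ k ≤ 120. This harmonic recurrence is solved by u_k = k/121, giving u_76 = 76/121.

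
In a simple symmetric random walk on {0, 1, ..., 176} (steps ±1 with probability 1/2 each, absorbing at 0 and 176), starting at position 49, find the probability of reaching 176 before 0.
P(hit 176 before 0) = 49/176

Let u_k = P(hit 176 before 0 | start at k). Then u_0 = 0, u_176 = 1, and u_k = u_{k-1}/2 + u_{k+1}/2 for 1 ≤ k ≤ 175. This harmonic recurrence is solved by u_k = k/176, giving u_49 = 49/176.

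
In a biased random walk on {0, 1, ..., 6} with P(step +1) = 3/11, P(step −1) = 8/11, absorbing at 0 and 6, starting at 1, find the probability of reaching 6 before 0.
P(hit 6 before 0) = (1 − (8/3)^1) / (1 − (8/3)^6) = 243/52283

Let u_k denote P(reach 6 before 0 | start at k). Boundary: u_0 = 0, u_6 = 1. Recurrence: u_k = 3/11·u_{k+1} + 8/11·u_{k-1} for 1 ≤ k ≤ 5. Try u_k = A + B·r^k with r = q/p = (8/11)/(3/11) = 8/3. Substitution satisfies the recurrence; boundary conditions give:
  u_k = (1 − r^k) / (1 − r^N) = (1 − (8/3)^1) / (1 − (8/3)^6) = 243/52283.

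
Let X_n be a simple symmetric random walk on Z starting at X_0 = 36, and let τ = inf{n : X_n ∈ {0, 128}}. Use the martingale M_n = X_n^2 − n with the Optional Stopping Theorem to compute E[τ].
E[τ] = 3312

M_n = X_n^2 − n is a martingale (since E[X_{n+1}^2 | F_n] = X_n^2 + 1). By OST (τ has finite mean in a bounded region), E[M_τ] = E[M_0] = X_0^2 − 0 = 36^2 = 1296. Also E[M_τ] = E[X_τ^2] − E[τ]. The walk exits at 0 or 128, with P(hit 128 first) = 36/128, so E[X_τ^2] = 128^2 · 36/128 + 0 = 4608. Thus E[τ] = E[X_τ^2] − E[M_τ] = 4608 − 1296 = 3312 = 36(128 − 36) = 3312.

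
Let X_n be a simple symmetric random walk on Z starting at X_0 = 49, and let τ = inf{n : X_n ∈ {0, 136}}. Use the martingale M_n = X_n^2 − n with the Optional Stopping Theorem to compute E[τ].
E[τ] = 4263

M_n = X_n^2 − n is a martingale (since E[X_{n+1}^2 | F_n] = X_n^2 + 1). By OST (τ has finite mean in a bounded region), E[M_τ] = E[M_0] = X_0^2 − 0 = 49^2 = 2401. Also E[M_τ] = E[X_τ^2] − E[τ]. The walk exits at 0 or 136, with P(hit 136 first) = 49/136, so E[X_τ^2] = 136^2 · 49/136 + 0 = 6664. Thus E[τ] = E[X_τ^2] − E[M_τ] = 6664 − 2401 = 4263 = 49(136 − 49) = 4263.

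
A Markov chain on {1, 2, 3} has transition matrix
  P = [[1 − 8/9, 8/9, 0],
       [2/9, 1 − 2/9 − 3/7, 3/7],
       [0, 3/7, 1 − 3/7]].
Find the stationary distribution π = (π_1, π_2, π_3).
π = (1/9, 4/9, 4/9)

This is a birth-death chain on three states, which satisfies detailed balance: π_1 · P_{12} = π_2 · P_{21} and π_2 · P_{23} = π_3 · P_{32}.
From π_1 · 8/9 = π_2 · 2/9: π_2/π_1 = (8/9)/(2/9) = 4.
From π_2 · 3/7 = π_3 · 3/7: π_3/π_2 = (3/7)/(3/7) = 1.
Take π_1 proportional to 1; then unnormalized π = (1, 4, 4). Normalize by dividing by the sum 9:
  π = (1/9, 4/9, 4/9).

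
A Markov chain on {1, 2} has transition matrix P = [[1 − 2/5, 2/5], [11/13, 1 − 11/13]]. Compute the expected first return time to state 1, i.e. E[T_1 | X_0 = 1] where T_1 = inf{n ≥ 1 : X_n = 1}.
E[T_1 | X_0 = 1] = 1/π_1 = 81/55

For an irreducible recurrent Markov chain with stationary distribution π, E[T_i | X_0 = i] = 1/π_i (Kac's formula). Here π_1 = (11/13)/(2/5 + 11/13) = (11/13)/(81/65) = 55/81, so E[T_1 | X_0 = 1] = 1/π_1 = (2/5 + 11/13)/(11/13) = (81/65)/(11/13) = 81/55.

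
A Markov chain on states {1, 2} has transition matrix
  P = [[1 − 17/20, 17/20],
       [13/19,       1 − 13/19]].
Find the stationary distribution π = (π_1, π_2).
π_1 = 260/583, π_2 = 323/583

Solve πP = π with π_1 + π_2 = 1. From πP = π: π_1 · (1 − 17/20) + π_2 · 13/19 = π_1 ⇒ π_2 · 13/19 = π_1 · 17/20 ⇒ π_2/π_1 = (17/20)/(13/19) = 323/260. Together with π_1 + π_2 = 1:
  π_1 = (13/19)/(17/20 + 13/19) = (13/19)/(583/380) = 260/583,
  π_2 = (17/20)/(17/20 + 13/19) = (17/20)/(583/380) = 323/583.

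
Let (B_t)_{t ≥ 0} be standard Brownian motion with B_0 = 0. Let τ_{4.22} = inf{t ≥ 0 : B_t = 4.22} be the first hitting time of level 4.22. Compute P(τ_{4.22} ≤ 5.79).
P(τ_{4.22} ≤ 5.79) = 2(1 − Φ(4.22/√5.79)) = 2(1 − Φ(1.7538)) ≈ 0.0795

By the reflection principle for standard BM, P(τ_b ≤ t) = 2 · P(B_t ≥ b). Since B_t ~ N(0, t), P(B_t ≥ 4.22) = 1 − Φ(4.22/√t) = 1 − Φ(4.22/√5.79) = 1 − Φ(1.7538) ≈ 0.03973. Doubling: P(τ_{4.22} ≤ 5.79) ≈ 2 · 0.03973 = 0.07946 ≈ 0.0795.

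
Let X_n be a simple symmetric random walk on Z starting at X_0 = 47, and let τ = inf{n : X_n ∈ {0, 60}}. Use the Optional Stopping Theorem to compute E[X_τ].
E[X_τ] = 47

X_n is a martingale and τ is a bounded-mean stopping time (indeed τ is finite a.s. with bounded expectation since the walk is in a bounded region). By the OST, E[X_τ] = E[X_0] = 47. Equivalently: E[X_τ] = 60 · P(hit 60 first) + 0 · P(hit 0 first) = 60 · (47/60) = 47.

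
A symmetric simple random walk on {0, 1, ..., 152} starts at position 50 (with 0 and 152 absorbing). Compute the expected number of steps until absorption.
E[τ | X_0 = 50] = 5100

Let v_k = E[τ | X_0 = k]. Boundary: v_0 = v_152 = 0. Recurrence: v_k = 1 + (v_{k-1} + v_{k+1})/2 for 1 ≤ k ≤ 151. The particular solution to v_k − (v_{k-1} + v_{k+1})/2 = 1 is v_k = −k^2. Adding homogeneous solution A + B k and matching boundaries gives v_k = k (152 − k). Substituting k = 50: v_50 = 50 · 102 = 5100.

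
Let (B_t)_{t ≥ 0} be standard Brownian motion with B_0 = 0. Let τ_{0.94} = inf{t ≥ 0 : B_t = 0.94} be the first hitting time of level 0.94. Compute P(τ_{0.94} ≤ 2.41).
P(τ_{0.94} ≤ 2.41) = 2(1 − Φ(0.94/√2.41)) = 2(1 − Φ(0.6055)) ≈ 0.5448

By the reflection principle for standard BM, P(τ_b ≤ t) = 2 · P(B_t ≥ b). Since B_t ~ N(0, t), P(B_t ≥ 0.94) = 1 − Φ(0.94/√t) = 1 − Φ(0.94/√2.41) = 1 − Φ(0.6055) ≈ 0.27242. Doubling: P(τ_{0.94} ≤ 2.41) ≈ 2 · 0.27242 = 0.54484 ≈ 0.5448.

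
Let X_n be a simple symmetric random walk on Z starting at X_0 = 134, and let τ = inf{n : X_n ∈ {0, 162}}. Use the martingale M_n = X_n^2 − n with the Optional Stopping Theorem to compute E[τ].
E[τ] = 3752

M_n = X_n^2 − n is a martingale (since E[X_{n+1}^2 | F_n] = X_n^2 + 1). By OST (τ has finite mean in a bounded region), E[M_τ] = E[M_0] = X_0^2 − 0 = 134^2 = 17956. Also E[M_τ] = E[X_τ^2] − E[τ]. The walk exits at 0 or 162, with P(hit 162 first) = 134/162, so E[X_τ^2] = 162^2 · 134/162 + 0 = 21708. Thus E[τ] = E[X_τ^2] − E[M_τ] = 21708 − 17956 = 3752 = 134(162 − 134) = 3752.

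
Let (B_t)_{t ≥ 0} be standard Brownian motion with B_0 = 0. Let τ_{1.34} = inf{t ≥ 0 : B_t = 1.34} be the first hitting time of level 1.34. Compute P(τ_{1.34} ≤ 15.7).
P(τ_{1.34} ≤ 15.7) = 2(1 − Φ(1.34/√15.7)) = 2(1 − Φ(0.3382)) ≈ 0.7352

By the reflection principle for standard BM, P(τ_b ≤ t) = 2 · P(B_t ≥ b). Since B_t ~ N(0, t), P(B_t ≥ 1.34) = 1 − Φ(1.34/√t) = 1 − Φ(1.34/√15.7) = 1 − Φ(0.3382) ≈ 0.36761. Doubling: P(τ_{1.34} ≤ 15.7) ≈ 2 · 0.36761 = 0.73522 ≈ 0.7352.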